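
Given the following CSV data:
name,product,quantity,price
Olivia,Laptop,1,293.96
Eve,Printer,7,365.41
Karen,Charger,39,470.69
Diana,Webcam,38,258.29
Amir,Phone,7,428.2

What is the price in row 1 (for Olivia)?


Row 1: Olivia
Column 'price' = 293.96

ANSWER: 293.96


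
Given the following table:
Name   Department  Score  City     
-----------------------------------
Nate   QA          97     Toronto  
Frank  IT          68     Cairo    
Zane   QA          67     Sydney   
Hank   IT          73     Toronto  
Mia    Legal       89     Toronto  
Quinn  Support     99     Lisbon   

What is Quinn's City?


Row 6: Quinn
City = Lisbon

ANSWER: Lisbon


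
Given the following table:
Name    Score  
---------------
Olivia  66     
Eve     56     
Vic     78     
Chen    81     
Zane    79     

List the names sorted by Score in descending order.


Sorting by Score (descending):
  Chen: 81
  Zane: 79
  Vic: 78
  Olivia: 66
  Eve: 56


ANSWER: Chen, Zane, Vic, Olivia, Eve


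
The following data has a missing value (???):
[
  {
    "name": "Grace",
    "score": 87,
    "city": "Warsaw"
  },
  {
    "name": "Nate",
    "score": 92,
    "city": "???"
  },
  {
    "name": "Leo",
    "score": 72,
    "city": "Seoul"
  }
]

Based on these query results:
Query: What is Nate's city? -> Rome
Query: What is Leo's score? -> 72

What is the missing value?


The missing value is Nate's city
From query: Nate's city = Rome

ANSWER: Rome


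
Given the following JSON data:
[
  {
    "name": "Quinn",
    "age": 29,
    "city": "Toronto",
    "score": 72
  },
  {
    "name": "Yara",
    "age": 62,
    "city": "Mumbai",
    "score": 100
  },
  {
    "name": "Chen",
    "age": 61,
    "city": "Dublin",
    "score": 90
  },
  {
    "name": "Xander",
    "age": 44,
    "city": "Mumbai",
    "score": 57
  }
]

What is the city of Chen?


Looking up record where name = Chen
Record index: 2
Field 'city' = Dublin

ANSWER: Dublin


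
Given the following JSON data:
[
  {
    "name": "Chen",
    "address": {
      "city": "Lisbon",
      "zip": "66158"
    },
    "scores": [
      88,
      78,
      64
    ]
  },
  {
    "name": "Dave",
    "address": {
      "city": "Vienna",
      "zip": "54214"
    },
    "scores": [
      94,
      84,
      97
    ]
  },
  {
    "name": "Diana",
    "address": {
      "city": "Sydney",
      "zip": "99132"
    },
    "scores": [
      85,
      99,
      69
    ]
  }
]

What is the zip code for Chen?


Path: records[0].address.zip
Value: 66158

ANSWER: 66158


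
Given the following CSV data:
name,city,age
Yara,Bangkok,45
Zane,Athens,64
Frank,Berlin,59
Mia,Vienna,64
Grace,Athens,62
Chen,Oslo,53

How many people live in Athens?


Scanning city column for 'Athens':
  Row 2: Zane -> MATCH
  Row 5: Grace -> MATCH
Total matches: 2

ANSWER: 2


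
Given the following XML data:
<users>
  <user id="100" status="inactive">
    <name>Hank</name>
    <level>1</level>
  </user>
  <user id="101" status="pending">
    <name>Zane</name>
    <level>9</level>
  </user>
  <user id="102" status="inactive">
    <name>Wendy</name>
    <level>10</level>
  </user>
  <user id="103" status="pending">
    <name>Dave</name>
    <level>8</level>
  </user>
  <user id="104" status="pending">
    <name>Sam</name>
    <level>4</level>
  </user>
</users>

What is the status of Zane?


Finding user with name = Zane
user id="101" status="pending"

ANSWER: pending


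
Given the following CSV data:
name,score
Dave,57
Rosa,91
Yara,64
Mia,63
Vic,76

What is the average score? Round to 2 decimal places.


Scores: 57, 91, 64, 63, 76
Sum = 351
Count = 5
Average = 351 / 5 = 70.20

ANSWER: 70.20


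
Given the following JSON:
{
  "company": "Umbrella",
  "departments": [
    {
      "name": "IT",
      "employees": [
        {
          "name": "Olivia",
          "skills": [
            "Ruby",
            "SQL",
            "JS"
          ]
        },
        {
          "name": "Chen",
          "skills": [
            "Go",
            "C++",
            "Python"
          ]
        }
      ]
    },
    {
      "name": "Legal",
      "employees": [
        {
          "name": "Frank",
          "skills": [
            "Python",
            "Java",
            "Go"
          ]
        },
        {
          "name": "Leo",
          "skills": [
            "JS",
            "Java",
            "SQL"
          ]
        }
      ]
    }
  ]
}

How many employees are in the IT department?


Path: departments[0].employees
Count: 2

ANSWER: 2


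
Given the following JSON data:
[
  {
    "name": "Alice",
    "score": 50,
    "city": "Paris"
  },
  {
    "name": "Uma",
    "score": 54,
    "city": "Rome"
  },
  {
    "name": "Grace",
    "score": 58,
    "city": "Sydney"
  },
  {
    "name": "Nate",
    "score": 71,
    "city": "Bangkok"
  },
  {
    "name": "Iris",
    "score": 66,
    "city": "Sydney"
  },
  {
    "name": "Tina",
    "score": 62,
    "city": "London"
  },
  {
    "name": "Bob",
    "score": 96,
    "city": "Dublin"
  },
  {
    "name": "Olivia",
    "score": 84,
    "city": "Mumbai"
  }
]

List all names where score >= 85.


Filtering records where score >= 85:
  Alice (score=50) -> no
  Uma (score=54) -> no
  Grace (score=58) -> no
  Nate (score=71) -> no
  Iris (score=66) -> no
  Tina (score=62) -> no
  Bob (score=96) -> YES
  Olivia (score=84) -> no


ANSWER: Bob


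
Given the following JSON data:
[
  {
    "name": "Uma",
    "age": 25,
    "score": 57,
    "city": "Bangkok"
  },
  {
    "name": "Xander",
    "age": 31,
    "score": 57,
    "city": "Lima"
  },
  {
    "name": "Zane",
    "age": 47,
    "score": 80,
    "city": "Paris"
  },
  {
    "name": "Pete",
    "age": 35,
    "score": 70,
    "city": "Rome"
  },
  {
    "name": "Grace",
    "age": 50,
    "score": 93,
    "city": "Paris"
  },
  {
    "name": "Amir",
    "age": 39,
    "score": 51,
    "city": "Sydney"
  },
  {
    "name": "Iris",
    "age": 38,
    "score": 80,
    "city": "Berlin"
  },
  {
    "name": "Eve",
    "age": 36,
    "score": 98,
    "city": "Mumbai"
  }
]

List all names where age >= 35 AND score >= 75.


Checking both conditions:
  Uma (age=25, score=57) -> no
  Xander (age=31, score=57) -> no
  Zane (age=47, score=80) -> YES
  Pete (age=35, score=70) -> no
  Grace (age=50, score=93) -> YES
  Amir (age=39, score=51) -> no
  Iris (age=38, score=80) -> YES
  Eve (age=36, score=98) -> YES


ANSWER: Zane, Grace, Iris, Eve


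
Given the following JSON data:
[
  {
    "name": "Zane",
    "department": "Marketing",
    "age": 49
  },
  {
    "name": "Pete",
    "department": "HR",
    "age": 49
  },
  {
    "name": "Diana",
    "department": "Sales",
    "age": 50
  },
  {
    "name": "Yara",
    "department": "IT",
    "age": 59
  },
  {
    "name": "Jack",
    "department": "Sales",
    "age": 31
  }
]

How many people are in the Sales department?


Scanning records for department = Sales
  Record 2: Diana
  Record 4: Jack
Count: 2

ANSWER: 2


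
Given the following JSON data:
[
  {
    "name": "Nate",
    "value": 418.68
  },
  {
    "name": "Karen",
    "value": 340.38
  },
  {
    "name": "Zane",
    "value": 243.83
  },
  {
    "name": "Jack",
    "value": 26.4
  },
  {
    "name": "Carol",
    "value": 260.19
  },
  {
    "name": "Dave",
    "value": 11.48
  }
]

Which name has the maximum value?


Comparing values:
  Nate: 418.68
  Karen: 340.38
  Zane: 243.83
  Jack: 26.4
  Carol: 260.19
  Dave: 11.48
Maximum: Nate (418.68)

ANSWER: Nate


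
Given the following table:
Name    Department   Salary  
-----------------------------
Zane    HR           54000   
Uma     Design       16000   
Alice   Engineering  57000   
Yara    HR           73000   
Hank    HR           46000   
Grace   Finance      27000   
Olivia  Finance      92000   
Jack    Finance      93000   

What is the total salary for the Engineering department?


Engineering department members:
  Alice: 57000
Total = 57000 = 57000

ANSWER: 57000


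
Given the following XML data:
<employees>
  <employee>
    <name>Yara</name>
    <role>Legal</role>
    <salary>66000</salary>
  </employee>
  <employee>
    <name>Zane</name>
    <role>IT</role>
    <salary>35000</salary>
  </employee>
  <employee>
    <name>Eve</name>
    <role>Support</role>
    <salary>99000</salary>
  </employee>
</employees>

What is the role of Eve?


Searching for <employee> with <name>Eve</name>
Found at position 3
<role>Support</role>

ANSWER: Support


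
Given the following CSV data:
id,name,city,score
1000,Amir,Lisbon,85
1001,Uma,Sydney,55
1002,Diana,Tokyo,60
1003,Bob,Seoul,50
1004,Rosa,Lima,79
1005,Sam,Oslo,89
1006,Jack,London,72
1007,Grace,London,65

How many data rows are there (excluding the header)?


Counting rows (excluding header):
Header: id,name,city,score
Data rows: 8

ANSWER: 8


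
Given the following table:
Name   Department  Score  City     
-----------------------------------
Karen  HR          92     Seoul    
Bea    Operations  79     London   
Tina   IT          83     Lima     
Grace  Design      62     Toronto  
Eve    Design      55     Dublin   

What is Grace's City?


Row 4: Grace
City = Toronto

ANSWER: Toronto


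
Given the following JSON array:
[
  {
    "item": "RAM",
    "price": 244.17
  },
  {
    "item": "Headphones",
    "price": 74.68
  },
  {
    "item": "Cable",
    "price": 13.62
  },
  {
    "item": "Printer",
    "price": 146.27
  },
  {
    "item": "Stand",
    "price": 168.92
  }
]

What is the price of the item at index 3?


Array index 3 -> Printer
price = 146.27

ANSWER: 146.27


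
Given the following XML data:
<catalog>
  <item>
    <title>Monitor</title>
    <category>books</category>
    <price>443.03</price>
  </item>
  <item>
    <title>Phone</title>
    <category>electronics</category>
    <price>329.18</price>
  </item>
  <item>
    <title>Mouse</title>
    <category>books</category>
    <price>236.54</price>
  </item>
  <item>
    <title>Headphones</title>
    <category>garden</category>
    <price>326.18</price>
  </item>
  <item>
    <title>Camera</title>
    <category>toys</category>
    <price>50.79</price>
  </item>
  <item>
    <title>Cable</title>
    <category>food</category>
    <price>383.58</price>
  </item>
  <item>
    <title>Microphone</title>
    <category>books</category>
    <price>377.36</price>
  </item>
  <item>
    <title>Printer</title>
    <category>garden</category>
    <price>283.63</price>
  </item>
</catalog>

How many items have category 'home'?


Scanning <item> elements for <category>home</category>:
Count: 0

ANSWER: 0


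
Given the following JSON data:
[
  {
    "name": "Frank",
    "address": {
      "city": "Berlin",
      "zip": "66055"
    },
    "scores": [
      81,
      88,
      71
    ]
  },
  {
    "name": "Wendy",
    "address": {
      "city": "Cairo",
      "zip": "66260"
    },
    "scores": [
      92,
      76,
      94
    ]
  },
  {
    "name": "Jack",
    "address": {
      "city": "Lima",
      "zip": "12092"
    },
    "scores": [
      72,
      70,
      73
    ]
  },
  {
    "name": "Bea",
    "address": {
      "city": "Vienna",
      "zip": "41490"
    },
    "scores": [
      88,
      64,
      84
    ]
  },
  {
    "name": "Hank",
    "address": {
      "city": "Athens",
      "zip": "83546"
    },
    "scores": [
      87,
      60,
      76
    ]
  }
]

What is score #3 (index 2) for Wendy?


Path: records[1].scores[2]
Value: 94

ANSWER: 94


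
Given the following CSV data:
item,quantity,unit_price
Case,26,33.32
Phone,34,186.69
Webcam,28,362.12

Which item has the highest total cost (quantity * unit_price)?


Computing row totals:
  Case: 866.32
  Phone: 6347.46
  Webcam: 10139.36
Maximum: Webcam (10139.36)

ANSWER: Webcam


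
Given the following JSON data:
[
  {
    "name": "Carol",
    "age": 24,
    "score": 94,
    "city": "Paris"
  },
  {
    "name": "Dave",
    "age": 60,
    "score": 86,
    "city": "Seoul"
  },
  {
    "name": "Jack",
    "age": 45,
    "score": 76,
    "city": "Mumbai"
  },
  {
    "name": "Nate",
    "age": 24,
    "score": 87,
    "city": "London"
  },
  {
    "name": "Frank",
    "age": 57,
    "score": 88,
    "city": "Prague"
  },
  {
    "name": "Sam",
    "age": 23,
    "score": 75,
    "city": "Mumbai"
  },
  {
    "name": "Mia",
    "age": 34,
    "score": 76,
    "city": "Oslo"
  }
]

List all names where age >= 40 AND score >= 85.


Checking both conditions:
  Carol (age=24, score=94) -> no
  Dave (age=60, score=86) -> YES
  Jack (age=45, score=76) -> no
  Nate (age=24, score=87) -> no
  Frank (age=57, score=88) -> YES
  Sam (age=23, score=75) -> no
  Mia (age=34, score=76) -> no


ANSWER: Dave, Frank


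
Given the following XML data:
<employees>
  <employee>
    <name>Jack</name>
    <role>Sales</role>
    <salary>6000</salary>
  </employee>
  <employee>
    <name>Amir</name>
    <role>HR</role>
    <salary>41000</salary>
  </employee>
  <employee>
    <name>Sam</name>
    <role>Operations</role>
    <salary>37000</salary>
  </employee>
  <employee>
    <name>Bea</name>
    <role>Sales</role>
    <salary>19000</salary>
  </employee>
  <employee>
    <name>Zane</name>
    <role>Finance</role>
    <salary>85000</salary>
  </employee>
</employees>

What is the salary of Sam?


Searching for <employee> with <name>Sam</name>
Found at position 3
<salary>37000</salary>

ANSWER: 37000


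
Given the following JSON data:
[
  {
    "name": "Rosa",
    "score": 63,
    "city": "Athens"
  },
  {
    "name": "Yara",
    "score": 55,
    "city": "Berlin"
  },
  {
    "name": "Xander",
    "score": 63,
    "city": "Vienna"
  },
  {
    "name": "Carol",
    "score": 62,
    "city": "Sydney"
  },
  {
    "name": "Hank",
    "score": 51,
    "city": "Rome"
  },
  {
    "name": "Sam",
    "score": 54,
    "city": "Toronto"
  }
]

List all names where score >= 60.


Filtering records where score >= 60:
  Rosa (score=63) -> YES
  Yara (score=55) -> no
  Xander (score=63) -> YES
  Carol (score=62) -> YES
  Hank (score=51) -> no
  Sam (score=54) -> no


ANSWER: Rosa, Xander, Carol


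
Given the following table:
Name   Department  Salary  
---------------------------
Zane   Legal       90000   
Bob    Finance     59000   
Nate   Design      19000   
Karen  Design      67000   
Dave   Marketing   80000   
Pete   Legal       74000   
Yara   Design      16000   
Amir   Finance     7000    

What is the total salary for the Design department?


Design department members:
  Nate: 19000
  Karen: 67000
  Yara: 16000
Total = 19000 + 67000 + 16000 = 102000

ANSWER: 102000


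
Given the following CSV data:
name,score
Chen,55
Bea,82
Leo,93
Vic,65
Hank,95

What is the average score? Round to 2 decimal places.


Scores: 55, 82, 93, 65, 95
Sum = 390
Count = 5
Average = 390 / 5 = 78.00

ANSWER: 78.00


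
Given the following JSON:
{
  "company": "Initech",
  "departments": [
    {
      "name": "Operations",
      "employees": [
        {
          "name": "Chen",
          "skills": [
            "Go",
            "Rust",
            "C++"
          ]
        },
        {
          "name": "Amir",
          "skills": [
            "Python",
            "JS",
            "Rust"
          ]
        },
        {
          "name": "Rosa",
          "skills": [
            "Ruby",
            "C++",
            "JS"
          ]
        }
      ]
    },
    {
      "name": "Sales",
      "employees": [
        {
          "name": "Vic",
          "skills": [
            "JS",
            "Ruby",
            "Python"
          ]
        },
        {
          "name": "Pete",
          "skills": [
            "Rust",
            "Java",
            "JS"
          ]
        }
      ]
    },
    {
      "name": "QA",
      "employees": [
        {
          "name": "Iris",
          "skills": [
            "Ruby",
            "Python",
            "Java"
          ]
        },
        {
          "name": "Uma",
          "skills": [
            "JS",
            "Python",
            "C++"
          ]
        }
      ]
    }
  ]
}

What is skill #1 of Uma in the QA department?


Path: departments[2].employees[1].skills[0]
Value: JS

ANSWER: JS


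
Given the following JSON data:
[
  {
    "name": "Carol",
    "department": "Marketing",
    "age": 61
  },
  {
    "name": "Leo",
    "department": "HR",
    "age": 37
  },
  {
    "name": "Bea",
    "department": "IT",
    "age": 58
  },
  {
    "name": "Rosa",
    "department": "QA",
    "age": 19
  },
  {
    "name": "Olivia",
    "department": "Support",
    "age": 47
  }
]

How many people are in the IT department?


Scanning records for department = IT
  Record 2: Bea
Count: 1

ANSWER: 1


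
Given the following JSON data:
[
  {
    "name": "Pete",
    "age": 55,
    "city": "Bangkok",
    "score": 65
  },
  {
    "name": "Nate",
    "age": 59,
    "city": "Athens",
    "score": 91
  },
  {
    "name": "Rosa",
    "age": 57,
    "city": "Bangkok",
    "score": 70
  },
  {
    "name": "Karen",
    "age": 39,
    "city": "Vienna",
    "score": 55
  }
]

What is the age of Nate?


Looking up record where name = Nate
Record index: 1
Field 'age' = 59

ANSWER: 59


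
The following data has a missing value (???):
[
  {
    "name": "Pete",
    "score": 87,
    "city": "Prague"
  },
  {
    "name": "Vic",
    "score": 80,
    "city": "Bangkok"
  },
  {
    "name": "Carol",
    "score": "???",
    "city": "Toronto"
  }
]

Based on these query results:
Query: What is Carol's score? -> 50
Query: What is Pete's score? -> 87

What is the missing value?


The missing value is Carol's score
From query: Carol's score = 50

ANSWER: 50


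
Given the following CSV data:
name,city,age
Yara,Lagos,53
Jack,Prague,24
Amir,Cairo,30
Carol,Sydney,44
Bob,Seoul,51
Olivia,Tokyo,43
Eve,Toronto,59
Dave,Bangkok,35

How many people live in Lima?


Scanning city column for 'Lima':
Total matches: 0

ANSWER: 0


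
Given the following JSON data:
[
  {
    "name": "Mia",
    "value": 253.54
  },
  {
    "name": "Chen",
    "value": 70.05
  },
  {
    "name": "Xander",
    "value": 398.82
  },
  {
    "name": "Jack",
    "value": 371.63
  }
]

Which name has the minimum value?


Comparing values:
  Mia: 253.54
  Chen: 70.05
  Xander: 398.82
  Jack: 371.63
Minimum: Chen (70.05)

ANSWER: Chen


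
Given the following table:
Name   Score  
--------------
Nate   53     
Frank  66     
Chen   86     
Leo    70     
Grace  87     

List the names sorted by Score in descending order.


Sorting by Score (descending):
  Grace: 87
  Chen: 86
  Leo: 70
  Frank: 66
  Nate: 53


ANSWER: Grace, Chen, Leo, Frank, Nate


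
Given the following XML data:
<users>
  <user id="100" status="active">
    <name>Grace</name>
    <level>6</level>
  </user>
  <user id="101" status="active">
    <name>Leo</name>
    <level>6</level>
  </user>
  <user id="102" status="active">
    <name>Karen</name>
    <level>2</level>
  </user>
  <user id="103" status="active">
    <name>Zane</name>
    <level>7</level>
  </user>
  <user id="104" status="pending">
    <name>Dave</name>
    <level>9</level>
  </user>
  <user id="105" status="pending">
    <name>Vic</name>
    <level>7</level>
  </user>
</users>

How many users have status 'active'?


Counting users with status='active':
  Grace (id=100) -> MATCH
  Leo (id=101) -> MATCH
  Karen (id=102) -> MATCH
  Zane (id=103) -> MATCH
Count: 4

ANSWER: 4


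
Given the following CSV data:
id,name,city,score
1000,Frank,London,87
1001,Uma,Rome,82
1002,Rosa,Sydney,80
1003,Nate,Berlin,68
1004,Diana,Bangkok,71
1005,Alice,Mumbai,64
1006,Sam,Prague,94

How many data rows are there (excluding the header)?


Counting rows (excluding header):
Header: id,name,city,score
Data rows: 7

ANSWER: 7


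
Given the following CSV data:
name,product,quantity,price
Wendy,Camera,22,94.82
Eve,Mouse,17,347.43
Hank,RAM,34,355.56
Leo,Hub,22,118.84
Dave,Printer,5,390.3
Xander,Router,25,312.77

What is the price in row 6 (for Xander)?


Row 6: Xander
Column 'price' = 312.77

ANSWER: 312.77


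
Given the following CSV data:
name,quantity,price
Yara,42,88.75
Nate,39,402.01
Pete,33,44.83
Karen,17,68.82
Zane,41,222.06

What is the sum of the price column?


Values in 'price' column:
  Row 1: 88.75
  Row 2: 402.01
  Row 3: 44.83
  Row 4: 68.82
  Row 5: 222.06
Sum = 88.75 + 402.01 + 44.83 + 68.82 + 222.06 = 826.47

ANSWER: 826.47


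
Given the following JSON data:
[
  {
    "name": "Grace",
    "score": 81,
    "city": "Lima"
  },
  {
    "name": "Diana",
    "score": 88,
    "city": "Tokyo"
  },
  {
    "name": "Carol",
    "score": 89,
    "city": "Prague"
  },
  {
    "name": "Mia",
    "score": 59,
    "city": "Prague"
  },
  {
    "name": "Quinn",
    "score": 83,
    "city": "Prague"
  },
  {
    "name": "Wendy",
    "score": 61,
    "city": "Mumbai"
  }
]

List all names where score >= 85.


Filtering records where score >= 85:
  Grace (score=81) -> no
  Diana (score=88) -> YES
  Carol (score=89) -> YES
  Mia (score=59) -> no
  Quinn (score=83) -> no
  Wendy (score=61) -> no


ANSWER: Diana, Carol


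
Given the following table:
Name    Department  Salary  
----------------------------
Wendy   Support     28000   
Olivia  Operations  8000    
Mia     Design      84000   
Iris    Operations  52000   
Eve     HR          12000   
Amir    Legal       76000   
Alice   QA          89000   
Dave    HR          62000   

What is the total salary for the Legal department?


Legal department members:
  Amir: 76000
Total = 76000 = 76000

ANSWER: 76000


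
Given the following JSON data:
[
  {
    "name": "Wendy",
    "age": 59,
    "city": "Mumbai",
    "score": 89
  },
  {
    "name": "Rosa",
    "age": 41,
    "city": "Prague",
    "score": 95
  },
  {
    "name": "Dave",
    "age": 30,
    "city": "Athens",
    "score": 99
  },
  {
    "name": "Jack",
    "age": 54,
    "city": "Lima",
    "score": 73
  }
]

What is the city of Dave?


Looking up record where name = Dave
Record index: 2
Field 'city' = Athens

ANSWER: Athens


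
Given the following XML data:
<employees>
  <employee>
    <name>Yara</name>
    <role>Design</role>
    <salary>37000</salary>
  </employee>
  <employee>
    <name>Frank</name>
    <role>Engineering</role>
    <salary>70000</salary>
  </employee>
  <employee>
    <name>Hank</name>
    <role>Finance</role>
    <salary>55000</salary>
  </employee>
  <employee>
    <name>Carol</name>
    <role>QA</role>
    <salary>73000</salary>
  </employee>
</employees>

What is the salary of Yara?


Searching for <employee> with <name>Yara</name>
Found at position 1
<salary>37000</salary>

ANSWER: 37000


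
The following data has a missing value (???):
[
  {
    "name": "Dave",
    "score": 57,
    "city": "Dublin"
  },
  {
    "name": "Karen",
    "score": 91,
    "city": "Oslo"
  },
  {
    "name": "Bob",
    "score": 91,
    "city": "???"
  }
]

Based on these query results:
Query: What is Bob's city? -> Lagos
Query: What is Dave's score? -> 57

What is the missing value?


The missing value is Bob's city
From query: Bob's city = Lagos

ANSWER: Lagos


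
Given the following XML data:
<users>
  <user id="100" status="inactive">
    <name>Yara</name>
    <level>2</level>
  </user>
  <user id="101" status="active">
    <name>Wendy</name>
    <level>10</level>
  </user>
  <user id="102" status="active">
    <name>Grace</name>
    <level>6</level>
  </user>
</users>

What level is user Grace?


Finding user: Grace
<level>6</level>

ANSWER: 6


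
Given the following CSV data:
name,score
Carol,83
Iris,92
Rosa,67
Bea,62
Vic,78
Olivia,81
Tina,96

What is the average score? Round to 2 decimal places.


Scores: 83, 92, 67, 62, 78, 81, 96
Sum = 559
Count = 7
Average = 559 / 7 = 79.86

ANSWER: 79.86


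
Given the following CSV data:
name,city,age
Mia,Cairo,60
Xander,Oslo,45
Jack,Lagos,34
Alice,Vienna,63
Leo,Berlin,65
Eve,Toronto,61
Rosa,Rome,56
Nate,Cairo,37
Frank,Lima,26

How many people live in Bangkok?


Scanning city column for 'Bangkok':
Total matches: 0

ANSWER: 0


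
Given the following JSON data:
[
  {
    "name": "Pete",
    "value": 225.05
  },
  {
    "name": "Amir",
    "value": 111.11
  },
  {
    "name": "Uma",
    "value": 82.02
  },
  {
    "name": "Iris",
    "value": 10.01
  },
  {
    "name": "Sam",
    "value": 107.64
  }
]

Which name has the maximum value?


Comparing values:
  Pete: 225.05
  Amir: 111.11
  Uma: 82.02
  Iris: 10.01
  Sam: 107.64
Maximum: Pete (225.05)

ANSWER: Pete


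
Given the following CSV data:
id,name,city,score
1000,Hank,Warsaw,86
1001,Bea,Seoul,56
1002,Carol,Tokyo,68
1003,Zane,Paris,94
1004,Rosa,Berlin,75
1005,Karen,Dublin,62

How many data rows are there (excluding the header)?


Counting rows (excluding header):
Header: id,name,city,score
Data rows: 6

ANSWER: 6


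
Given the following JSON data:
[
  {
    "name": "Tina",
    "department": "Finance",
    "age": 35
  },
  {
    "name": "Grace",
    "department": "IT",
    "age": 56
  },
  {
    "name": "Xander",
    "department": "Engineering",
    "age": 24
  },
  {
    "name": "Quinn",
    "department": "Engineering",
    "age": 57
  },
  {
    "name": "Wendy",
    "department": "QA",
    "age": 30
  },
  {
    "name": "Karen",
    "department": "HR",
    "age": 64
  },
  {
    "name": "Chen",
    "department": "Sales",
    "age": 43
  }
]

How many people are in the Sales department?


Scanning records for department = Sales
  Record 6: Chen
Count: 1

ANSWER: 1


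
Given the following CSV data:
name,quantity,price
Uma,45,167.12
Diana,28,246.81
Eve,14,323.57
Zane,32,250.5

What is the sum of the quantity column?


Values in 'quantity' column:
  Row 1: 45
  Row 2: 28
  Row 3: 14
  Row 4: 32
Sum = 45 + 28 + 14 + 32 = 119

ANSWER: 119


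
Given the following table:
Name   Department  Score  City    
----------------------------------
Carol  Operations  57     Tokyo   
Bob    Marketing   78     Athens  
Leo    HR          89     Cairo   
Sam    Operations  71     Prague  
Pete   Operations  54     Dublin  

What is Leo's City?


Row 3: Leo
City = Cairo

ANSWER: Cairo


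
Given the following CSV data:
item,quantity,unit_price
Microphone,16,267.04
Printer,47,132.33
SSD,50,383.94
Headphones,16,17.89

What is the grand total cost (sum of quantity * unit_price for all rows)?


Computing row totals:
  Microphone: 16 * 267.04 = 4272.64
  Printer: 47 * 132.33 = 6219.51
  SSD: 50 * 383.94 = 19197.0
  Headphones: 16 * 17.89 = 286.24
Grand total = 4272.64 + 6219.51 + 19197.0 + 286.24 = 29975.39

ANSWER: 29975.39


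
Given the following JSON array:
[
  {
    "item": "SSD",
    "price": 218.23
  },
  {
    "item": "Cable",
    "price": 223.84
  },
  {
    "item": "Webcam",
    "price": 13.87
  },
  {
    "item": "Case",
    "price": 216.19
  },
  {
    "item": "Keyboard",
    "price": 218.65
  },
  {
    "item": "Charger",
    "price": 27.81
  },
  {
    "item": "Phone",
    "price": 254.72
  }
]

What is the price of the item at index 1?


Array index 1 -> Cable
price = 223.84

ANSWER: 223.84


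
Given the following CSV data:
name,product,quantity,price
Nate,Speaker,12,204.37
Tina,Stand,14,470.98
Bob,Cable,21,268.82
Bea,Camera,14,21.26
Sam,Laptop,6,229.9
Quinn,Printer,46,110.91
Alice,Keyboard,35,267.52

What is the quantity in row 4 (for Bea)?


Row 4: Bea
Column 'quantity' = 14

ANSWER: 14


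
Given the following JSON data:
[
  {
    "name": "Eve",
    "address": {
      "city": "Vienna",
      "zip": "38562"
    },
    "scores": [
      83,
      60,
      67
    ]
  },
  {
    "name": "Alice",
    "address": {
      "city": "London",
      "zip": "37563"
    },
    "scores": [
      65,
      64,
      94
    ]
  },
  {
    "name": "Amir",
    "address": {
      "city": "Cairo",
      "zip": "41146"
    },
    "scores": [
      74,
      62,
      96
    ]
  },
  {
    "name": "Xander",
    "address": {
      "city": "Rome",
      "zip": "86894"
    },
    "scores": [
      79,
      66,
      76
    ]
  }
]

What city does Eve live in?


Path: records[0].address.city
Value: Vienna

ANSWER: Vienna


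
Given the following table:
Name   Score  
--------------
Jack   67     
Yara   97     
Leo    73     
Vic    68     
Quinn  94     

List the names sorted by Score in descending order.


Sorting by Score (descending):
  Yara: 97
  Quinn: 94
  Leo: 73
  Vic: 68
  Jack: 67


ANSWER: Yara, Quinn, Leo, Vic, Jack


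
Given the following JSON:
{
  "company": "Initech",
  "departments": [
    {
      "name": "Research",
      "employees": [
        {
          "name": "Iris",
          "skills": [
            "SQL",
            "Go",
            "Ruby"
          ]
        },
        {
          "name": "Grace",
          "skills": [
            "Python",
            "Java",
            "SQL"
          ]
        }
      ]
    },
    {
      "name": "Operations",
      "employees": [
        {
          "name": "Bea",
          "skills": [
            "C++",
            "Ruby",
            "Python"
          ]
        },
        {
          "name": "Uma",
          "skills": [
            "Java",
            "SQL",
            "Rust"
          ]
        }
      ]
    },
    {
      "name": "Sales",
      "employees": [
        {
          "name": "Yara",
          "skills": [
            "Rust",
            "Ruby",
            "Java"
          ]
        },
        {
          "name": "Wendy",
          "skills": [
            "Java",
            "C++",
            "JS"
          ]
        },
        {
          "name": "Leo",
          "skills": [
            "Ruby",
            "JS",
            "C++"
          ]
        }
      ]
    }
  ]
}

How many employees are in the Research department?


Path: departments[0].employees
Count: 2

ANSWER: 2


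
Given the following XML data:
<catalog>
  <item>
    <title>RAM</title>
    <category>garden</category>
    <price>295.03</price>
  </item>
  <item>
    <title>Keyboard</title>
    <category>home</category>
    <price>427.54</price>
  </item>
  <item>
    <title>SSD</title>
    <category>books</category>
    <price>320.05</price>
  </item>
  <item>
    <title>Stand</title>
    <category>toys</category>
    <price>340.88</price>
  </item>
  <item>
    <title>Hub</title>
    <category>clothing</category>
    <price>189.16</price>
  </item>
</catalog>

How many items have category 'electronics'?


Scanning <item> elements for <category>electronics</category>:
Count: 0

ANSWER: 0


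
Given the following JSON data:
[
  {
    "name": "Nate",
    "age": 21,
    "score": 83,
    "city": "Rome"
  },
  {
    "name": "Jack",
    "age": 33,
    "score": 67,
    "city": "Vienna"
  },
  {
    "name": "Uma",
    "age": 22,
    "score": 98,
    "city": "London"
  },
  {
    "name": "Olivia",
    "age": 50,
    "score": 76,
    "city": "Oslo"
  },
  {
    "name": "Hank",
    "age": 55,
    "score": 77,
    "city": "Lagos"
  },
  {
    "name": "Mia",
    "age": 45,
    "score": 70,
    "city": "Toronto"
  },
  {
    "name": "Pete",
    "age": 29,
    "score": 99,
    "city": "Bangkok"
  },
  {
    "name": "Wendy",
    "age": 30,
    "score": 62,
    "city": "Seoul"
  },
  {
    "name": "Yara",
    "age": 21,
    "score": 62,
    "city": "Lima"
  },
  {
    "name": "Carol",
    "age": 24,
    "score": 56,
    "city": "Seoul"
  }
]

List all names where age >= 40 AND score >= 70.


Checking both conditions:
  Nate (age=21, score=83) -> no
  Jack (age=33, score=67) -> no
  Uma (age=22, score=98) -> no
  Olivia (age=50, score=76) -> YES
  Hank (age=55, score=77) -> YES
  Mia (age=45, score=70) -> YES
  Pete (age=29, score=99) -> no
  Wendy (age=30, score=62) -> no
  Yara (age=21, score=62) -> no
  Carol (age=24, score=56) -> no


ANSWER: Olivia, Hank, Mia


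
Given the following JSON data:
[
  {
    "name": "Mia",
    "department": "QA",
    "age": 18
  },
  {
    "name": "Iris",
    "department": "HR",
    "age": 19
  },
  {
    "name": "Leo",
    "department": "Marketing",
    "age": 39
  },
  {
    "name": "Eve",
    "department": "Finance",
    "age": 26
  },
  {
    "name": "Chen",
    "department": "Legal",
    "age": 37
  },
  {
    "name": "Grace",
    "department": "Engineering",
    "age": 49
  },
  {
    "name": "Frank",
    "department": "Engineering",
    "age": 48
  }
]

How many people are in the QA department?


Scanning records for department = QA
  Record 0: Mia
Count: 1

ANSWER: 1


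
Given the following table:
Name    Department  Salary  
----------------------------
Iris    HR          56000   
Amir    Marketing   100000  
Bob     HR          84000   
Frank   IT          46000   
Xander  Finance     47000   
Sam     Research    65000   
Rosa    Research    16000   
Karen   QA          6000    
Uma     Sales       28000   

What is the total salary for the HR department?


HR department members:
  Iris: 56000
  Bob: 84000
Total = 56000 + 84000 = 140000

ANSWER: 140000


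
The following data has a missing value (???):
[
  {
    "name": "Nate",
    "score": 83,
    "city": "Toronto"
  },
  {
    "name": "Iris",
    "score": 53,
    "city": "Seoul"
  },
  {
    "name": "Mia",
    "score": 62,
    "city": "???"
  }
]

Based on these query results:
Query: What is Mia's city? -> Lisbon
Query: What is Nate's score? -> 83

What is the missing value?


The missing value is Mia's city
From query: Mia's city = Lisbon

ANSWER: Lisbon


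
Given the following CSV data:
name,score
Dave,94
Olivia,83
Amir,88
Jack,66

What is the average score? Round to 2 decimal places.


Scores: 94, 83, 88, 66
Sum = 331
Count = 4
Average = 331 / 4 = 82.75

ANSWER: 82.75


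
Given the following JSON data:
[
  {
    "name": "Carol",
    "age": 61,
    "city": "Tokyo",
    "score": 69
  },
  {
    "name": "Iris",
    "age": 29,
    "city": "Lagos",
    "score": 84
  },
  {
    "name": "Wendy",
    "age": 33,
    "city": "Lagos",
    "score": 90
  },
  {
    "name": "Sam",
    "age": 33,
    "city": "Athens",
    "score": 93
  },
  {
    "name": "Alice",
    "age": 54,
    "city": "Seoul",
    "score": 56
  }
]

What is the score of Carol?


Looking up record where name = Carol
Record index: 0
Field 'score' = 69

ANSWER: 69


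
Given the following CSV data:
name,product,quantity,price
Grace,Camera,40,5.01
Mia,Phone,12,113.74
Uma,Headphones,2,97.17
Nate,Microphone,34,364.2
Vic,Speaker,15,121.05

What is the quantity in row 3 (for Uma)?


Row 3: Uma
Column 'quantity' = 2

ANSWER: 2


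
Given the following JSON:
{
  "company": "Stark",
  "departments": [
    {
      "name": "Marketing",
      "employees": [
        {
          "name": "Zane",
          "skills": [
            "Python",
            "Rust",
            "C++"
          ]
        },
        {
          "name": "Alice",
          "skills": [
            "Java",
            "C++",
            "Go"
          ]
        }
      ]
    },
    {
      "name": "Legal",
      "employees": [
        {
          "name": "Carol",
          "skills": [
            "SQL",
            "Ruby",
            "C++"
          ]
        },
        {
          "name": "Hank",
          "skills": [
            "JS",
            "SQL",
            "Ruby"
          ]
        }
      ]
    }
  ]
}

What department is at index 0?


Path: departments[0].name
Value: Marketing

ANSWER: Marketing


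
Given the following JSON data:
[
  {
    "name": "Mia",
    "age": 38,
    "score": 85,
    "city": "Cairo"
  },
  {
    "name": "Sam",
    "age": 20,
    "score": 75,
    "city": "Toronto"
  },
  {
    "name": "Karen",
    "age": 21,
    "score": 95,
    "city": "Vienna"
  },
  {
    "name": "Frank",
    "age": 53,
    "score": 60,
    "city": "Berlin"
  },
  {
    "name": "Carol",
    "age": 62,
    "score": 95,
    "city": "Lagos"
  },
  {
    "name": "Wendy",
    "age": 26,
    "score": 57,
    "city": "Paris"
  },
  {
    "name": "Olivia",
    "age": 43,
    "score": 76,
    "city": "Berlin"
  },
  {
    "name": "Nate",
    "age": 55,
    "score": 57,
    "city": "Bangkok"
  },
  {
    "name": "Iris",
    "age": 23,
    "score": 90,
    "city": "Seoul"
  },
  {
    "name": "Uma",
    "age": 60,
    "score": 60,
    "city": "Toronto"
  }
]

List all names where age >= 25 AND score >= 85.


Checking both conditions:
  Mia (age=38, score=85) -> YES
  Sam (age=20, score=75) -> no
  Karen (age=21, score=95) -> no
  Frank (age=53, score=60) -> no
  Carol (age=62, score=95) -> YES
  Wendy (age=26, score=57) -> no
  Olivia (age=43, score=76) -> no
  Nate (age=55, score=57) -> no
  Iris (age=23, score=90) -> no
  Uma (age=60, score=60) -> no


ANSWER: Mia, Carol


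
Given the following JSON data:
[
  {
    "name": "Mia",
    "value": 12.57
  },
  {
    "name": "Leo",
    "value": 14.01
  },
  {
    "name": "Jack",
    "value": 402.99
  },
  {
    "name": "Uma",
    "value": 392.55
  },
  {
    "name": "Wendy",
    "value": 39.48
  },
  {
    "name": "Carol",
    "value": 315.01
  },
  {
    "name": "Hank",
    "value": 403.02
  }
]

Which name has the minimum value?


Comparing values:
  Mia: 12.57
  Leo: 14.01
  Jack: 402.99
  Uma: 392.55
  Wendy: 39.48
  Carol: 315.01
  Hank: 403.02
Minimum: Mia (12.57)

ANSWER: Mia


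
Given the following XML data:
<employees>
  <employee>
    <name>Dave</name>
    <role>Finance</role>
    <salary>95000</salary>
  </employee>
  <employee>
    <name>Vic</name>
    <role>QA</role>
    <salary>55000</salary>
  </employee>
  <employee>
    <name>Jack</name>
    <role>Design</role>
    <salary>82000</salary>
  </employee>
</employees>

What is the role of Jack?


Searching for <employee> with <name>Jack</name>
Found at position 3
<role>Design</role>

ANSWER: Design


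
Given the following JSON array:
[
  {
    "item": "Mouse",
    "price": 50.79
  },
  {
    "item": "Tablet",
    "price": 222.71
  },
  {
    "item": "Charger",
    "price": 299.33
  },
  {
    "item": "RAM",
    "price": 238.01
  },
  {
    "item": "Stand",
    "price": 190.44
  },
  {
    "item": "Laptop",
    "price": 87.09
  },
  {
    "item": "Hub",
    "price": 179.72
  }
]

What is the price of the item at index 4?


Array index 4 -> Stand
price = 190.44

ANSWER: 190.44


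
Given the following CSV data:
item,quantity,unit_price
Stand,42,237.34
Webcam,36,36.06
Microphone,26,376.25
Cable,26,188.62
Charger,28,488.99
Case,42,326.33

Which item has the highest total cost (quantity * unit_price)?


Computing row totals:
  Stand: 9968.28
  Webcam: 1298.16
  Microphone: 9782.5
  Cable: 4904.12
  Charger: 13691.72
  Case: 13705.86
Maximum: Case (13705.86)

ANSWER: Case


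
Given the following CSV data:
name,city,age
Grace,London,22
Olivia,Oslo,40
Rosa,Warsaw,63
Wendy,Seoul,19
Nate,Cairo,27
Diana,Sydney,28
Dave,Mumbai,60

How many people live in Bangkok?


Scanning city column for 'Bangkok':
Total matches: 0

ANSWER: 0


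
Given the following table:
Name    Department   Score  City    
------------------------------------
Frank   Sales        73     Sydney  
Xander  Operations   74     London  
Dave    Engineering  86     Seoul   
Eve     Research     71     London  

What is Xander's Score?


Row 2: Xander
Score = 74

ANSWER: 74


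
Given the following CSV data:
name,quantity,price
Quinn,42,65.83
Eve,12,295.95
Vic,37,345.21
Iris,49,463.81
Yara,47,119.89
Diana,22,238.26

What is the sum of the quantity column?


Values in 'quantity' column:
  Row 1: 42
  Row 2: 12
  Row 3: 37
  Row 4: 49
  Row 5: 47
  Row 6: 22
Sum = 42 + 12 + 37 + 49 + 47 + 22 = 209

ANSWER: 209


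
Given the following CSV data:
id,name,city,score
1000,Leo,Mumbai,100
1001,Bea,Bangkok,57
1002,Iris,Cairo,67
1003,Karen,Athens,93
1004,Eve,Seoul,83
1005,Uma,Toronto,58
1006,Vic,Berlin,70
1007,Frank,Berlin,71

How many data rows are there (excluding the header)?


Counting rows (excluding header):
Header: id,name,city,score
Data rows: 8

ANSWER: 8


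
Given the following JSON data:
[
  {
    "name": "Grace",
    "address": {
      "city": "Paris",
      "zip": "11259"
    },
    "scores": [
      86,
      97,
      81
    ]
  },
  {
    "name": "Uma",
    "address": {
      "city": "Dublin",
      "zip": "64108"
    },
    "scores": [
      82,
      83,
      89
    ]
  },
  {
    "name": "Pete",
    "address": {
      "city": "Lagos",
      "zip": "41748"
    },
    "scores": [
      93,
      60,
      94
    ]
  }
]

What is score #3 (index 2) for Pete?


Path: records[2].scores[2]
Value: 94

ANSWER: 94
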